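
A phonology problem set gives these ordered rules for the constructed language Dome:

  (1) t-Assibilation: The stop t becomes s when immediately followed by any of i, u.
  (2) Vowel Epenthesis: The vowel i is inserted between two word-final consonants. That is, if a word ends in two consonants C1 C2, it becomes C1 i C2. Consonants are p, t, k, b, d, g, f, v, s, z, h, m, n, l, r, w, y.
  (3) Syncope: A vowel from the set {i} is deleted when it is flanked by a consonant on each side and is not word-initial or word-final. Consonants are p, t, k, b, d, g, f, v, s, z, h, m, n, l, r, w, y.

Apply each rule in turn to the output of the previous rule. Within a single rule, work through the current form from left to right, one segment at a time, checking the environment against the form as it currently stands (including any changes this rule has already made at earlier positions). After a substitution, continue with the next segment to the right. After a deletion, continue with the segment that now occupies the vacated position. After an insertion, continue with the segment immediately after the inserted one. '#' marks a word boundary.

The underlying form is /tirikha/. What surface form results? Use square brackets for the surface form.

(1) t-Assibilation: [tirikha] → [sirikha]
(2) Vowel Epenthesis: no change — [sirikha]
(3) Syncope: [sirikha] → [srkha]

[srkha]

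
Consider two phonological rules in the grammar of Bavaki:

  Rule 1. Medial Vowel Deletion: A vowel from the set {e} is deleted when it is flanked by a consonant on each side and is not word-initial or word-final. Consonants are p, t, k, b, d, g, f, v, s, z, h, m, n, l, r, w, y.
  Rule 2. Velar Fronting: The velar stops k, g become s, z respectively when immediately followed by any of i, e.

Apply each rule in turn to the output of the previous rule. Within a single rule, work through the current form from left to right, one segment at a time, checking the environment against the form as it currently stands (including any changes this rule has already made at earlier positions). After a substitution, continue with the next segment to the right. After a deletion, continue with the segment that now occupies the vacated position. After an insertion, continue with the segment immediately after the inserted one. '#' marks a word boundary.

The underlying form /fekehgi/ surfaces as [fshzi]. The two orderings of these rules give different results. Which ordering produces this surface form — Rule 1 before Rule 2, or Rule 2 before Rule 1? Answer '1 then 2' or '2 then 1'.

Order 1 then 2:
  1 Medial Vowel Deletion: [fekehgi] → [fkhgi]
  2 Velar Fronting: [fkhgi] → [fkhzi]
  result: [fkhzi]
Order 2 then 1:
  2 Velar Fronting: [fekehgi] → [fesehzi]
  1 Medial Vowel Deletion: [fesehzi] → [fshzi]
  result: [fshzi]

2 then 1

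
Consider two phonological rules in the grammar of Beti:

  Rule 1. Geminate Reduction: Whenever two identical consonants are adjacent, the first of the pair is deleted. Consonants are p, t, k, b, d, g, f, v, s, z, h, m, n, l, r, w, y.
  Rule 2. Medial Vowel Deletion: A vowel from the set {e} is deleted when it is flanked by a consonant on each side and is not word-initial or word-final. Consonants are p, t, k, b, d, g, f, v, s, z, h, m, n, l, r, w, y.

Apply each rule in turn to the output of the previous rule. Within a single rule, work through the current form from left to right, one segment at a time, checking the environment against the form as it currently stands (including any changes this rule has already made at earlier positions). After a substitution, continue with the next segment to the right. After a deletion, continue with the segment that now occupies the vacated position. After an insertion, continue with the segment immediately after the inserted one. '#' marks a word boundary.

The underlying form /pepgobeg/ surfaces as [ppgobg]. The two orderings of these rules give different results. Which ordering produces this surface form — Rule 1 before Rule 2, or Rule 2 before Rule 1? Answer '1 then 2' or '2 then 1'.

Order 1 then 2:
  1 Geminate Reduction: no change — [pepgobeg]
  2 Medial Vowel Deletion: [pepgobeg] → [ppgobg]
  result: [ppgobg]
Order 2 then 1:
  2 Medial Vowel Deletion: [pepgobeg] → [ppgobg]
  1 Geminate Reduction: [ppgobg] → [pgobg]
  result: [pgobg]

1 then 2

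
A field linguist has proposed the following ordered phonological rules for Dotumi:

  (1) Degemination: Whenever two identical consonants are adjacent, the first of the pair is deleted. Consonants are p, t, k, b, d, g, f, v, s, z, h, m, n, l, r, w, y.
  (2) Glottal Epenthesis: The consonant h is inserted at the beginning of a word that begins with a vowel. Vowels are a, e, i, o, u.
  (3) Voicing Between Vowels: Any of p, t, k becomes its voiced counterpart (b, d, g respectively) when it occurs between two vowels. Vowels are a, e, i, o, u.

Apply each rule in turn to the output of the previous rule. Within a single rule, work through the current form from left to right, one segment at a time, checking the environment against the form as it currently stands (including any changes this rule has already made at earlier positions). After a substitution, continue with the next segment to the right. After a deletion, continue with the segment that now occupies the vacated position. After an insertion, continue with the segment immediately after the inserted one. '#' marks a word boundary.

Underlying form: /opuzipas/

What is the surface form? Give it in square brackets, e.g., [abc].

[hobuzibas]

(1) Degemination: no change — [opuzipas]
(2) Glottal Epenthesis: [opuzipas] → [hopuzipas]
(3) Voicing Between Vowels: [hopuzipas] → [hobuzibas]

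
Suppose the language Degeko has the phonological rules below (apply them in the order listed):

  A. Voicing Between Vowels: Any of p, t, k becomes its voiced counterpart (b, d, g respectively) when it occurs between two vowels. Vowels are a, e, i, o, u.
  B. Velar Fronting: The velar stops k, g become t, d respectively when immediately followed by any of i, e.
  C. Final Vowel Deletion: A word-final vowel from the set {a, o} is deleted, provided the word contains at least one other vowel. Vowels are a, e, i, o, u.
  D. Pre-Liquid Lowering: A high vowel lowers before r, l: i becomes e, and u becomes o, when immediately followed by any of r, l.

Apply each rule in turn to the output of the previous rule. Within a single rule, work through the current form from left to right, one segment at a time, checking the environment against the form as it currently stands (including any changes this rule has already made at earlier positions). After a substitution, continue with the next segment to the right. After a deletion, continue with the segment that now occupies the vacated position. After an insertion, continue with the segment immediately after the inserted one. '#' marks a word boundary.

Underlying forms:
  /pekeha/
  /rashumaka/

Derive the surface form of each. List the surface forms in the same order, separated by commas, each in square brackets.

[pedeh], [rashumag]

/pekeha/:
  A Voicing Between Vowels: [pekeha] → [pegeha]
  B Velar Fronting: [pegeha] → [pedeha]
  C Final Vowel Deletion: [pedeha] → [pedeh]
  D Pre-Liquid Lowering: no change — [pedeh]
/rashumaka/:
  A Voicing Between Vowels: [rashumaka] → [rashumaga]
  B Velar Fronting: no change — [rashumaga]
  C Final Vowel Deletion: [rashumaga] → [rashumag]
  D Pre-Liquid Lowering: no change — [rashumag]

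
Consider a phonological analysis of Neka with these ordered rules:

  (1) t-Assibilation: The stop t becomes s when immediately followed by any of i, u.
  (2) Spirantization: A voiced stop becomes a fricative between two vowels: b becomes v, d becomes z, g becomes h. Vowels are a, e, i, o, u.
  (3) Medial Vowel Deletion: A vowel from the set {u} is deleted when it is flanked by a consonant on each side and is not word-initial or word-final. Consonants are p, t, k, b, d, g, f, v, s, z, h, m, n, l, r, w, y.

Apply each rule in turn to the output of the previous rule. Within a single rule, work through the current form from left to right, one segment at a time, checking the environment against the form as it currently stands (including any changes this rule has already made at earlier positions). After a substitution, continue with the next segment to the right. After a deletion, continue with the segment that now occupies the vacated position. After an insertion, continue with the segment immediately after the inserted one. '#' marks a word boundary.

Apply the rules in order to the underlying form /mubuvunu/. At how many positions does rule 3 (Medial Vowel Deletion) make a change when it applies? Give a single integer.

(1) t-Assibilation: no change — [mubuvunu]
(2) Spirantization: [mubuvunu] → [muvuvunu]
(3) Medial Vowel Deletion: [muvuvunu] → [mvvnu]
Rule 3 changed 3 position(s).

3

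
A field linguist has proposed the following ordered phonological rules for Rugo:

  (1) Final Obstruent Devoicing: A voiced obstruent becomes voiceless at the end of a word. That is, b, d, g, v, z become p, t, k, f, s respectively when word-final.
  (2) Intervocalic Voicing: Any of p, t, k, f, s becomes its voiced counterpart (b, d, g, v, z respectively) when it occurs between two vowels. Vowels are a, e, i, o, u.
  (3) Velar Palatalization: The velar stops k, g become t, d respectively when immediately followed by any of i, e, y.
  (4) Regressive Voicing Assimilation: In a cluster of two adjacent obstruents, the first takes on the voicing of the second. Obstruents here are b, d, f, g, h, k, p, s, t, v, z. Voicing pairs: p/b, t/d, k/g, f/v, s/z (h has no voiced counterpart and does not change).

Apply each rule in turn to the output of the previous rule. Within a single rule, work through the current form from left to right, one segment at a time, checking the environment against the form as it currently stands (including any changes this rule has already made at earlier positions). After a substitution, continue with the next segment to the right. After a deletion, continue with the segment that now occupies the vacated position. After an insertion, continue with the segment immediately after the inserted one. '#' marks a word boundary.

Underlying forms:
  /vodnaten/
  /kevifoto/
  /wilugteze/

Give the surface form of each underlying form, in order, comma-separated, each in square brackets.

/vodnaten/:
  (1) Final Obstruent Devoicing: no change — [vodnaten]
  (2) Intervocalic Voicing: [vodnaten] → [vodnaden]
  (3) Velar Palatalization: no change — [vodnaden]
  (4) Regressive Voicing Assimilation: no change — [vodnaden]
/kevifoto/:
  (1) Final Obstruent Devoicing: no change — [kevifoto]
  (2) Intervocalic Voicing: [kevifoto] → [kevivodo]
  (3) Velar Palatalization: [kevivodo] → [tevivodo]
  (4) Regressive Voicing Assimilation: no change — [tevivodo]
/wilugteze/:
  (1) Final Obstruent Devoicing: no change — [wilugteze]
  (2) Intervocalic Voicing: no change — [wilugteze]
  (3) Velar Palatalization: no change — [wilugteze]
  (4) Regressive Voicing Assimilation: [wilugteze] → [wilukteze]

[vodnaden], [tevivodo], [wilukteze]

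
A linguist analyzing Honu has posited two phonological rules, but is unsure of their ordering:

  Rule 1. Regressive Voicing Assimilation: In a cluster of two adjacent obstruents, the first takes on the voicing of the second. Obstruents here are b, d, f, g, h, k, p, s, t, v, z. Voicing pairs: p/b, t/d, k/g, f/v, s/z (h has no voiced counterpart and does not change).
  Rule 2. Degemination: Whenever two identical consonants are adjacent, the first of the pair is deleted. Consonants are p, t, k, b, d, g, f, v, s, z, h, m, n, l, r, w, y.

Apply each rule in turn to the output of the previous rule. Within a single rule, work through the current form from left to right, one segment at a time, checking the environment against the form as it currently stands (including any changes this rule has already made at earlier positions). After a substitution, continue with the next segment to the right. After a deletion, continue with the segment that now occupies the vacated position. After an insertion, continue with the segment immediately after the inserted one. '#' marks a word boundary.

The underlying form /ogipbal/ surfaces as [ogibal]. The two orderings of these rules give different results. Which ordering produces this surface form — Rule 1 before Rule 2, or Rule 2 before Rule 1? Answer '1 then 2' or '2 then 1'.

1 then 2

Order 1 then 2:
  1 Regressive Voicing Assimilation: [ogipbal] → [ogibbal]
  2 Degemination: [ogibbal] → [ogibal]
  result: [ogibal]
Order 2 then 1:
  2 Degemination: no change — [ogipbal]
  1 Regressive Voicing Assimilation: [ogipbal] → [ogibbal]
  result: [ogibbal]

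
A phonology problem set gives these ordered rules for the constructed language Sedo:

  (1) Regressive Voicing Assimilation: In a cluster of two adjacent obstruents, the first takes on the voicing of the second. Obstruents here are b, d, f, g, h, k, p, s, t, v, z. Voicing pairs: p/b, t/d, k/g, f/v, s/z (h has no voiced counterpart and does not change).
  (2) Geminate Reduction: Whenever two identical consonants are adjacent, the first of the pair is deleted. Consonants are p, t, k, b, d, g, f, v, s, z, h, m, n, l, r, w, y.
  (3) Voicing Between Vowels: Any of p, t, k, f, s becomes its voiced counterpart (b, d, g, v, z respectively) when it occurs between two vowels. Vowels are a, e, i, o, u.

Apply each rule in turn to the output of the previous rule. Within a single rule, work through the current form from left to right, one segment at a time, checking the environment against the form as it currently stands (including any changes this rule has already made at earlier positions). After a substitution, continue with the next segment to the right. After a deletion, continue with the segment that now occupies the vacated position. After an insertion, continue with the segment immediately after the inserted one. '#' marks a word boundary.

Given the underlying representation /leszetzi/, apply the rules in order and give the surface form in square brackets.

(1) Regressive Voicing Assimilation: [leszetzi] → [lezzedzi]
(2) Geminate Reduction: [lezzedzi] → [lezedzi]
(3) Voicing Between Vowels: no change — [lezedzi]

[lezedzi]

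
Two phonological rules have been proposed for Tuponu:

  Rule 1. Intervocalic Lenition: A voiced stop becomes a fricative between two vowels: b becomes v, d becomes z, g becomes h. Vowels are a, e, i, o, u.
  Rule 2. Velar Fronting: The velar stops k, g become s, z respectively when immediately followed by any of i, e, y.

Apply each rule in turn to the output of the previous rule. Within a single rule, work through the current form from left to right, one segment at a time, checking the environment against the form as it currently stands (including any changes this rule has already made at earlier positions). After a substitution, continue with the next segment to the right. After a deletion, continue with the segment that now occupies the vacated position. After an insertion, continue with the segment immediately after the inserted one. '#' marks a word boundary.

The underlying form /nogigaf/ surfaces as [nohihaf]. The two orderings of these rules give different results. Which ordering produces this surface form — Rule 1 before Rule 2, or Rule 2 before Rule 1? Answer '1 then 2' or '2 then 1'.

Order 1 then 2:
  1 Intervocalic Lenition: [nogigaf] → [nohihaf]
  2 Velar Fronting: no change — [nohihaf]
  result: [nohihaf]
Order 2 then 1:
  2 Velar Fronting: [nogigaf] → [nozigaf]
  1 Intervocalic Lenition: [nozigaf] → [nozihaf]
  result: [nozihaf]

1 then 2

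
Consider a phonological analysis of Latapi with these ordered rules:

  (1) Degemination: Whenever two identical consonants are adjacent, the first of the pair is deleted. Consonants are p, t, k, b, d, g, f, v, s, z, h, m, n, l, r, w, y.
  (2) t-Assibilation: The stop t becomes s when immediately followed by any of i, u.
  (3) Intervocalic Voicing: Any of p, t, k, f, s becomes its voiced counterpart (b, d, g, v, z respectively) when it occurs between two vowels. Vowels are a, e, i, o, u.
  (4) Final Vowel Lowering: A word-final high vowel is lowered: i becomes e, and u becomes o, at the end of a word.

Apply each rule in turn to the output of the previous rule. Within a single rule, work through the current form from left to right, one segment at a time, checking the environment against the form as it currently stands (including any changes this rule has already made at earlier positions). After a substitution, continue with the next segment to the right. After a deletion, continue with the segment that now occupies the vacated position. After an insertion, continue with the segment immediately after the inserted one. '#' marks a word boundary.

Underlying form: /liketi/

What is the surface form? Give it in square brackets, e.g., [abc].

[ligeze]

(1) Degemination: no change — [liketi]
(2) t-Assibilation: [liketi] → [likesi]
(3) Intervocalic Voicing: [likesi] → [ligezi]
(4) Final Vowel Lowering: [ligezi] → [ligeze]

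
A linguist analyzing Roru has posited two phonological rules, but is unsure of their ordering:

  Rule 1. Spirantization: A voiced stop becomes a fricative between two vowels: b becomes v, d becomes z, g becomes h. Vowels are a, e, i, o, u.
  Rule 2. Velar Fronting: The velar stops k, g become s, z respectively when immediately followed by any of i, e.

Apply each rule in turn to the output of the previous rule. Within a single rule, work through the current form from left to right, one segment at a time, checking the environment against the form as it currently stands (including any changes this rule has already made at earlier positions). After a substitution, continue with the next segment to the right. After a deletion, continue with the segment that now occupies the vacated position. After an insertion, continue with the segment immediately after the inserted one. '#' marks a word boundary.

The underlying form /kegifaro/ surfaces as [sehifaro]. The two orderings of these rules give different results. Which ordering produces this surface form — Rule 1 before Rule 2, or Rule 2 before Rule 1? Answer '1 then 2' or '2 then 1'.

Order 1 then 2:
  1 Spirantization: [kegifaro] → [kehifaro]
  2 Velar Fronting: [kehifaro] → [sehifaro]
  result: [sehifaro]
Order 2 then 1:
  2 Velar Fronting: [kegifaro] → [sezifaro]
  1 Spirantization: no change — [sezifaro]
  result: [sezifaro]

1 then 2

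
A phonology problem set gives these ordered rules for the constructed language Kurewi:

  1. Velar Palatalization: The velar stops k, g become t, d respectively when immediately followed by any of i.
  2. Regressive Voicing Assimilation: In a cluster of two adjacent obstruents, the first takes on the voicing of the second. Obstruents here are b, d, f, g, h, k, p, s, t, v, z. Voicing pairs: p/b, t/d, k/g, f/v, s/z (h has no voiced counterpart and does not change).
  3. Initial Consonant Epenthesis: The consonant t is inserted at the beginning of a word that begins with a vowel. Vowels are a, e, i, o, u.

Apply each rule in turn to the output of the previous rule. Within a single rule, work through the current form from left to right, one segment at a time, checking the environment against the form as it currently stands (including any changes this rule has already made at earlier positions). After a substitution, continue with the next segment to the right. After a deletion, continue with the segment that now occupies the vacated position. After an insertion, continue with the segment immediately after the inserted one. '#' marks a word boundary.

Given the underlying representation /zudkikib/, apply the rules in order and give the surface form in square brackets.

1 Velar Palatalization: [zudkikib] → [zudtitib]
2 Regressive Voicing Assimilation: [zudtitib] → [zuttitib]
3 Initial Consonant Epenthesis: no change — [zuttitib]

[zuttitib]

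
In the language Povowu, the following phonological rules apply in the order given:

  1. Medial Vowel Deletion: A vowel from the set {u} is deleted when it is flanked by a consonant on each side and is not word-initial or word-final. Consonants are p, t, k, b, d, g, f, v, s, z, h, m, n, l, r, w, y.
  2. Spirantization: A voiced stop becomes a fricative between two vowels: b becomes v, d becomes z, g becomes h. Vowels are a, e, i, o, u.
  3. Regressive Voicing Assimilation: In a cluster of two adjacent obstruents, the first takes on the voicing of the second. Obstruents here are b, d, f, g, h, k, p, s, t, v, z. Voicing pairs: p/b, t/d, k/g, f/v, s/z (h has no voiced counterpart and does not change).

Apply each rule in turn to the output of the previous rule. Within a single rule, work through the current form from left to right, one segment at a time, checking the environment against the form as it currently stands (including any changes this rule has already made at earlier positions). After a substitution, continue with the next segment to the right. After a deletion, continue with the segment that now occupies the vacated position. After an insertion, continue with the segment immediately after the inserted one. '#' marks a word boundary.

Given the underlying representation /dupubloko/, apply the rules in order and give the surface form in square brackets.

[tbbloko]

1 Medial Vowel Deletion: [dupubloko] → [dpbloko]
2 Spirantization: no change — [dpbloko]
3 Regressive Voicing Assimilation: [dpbloko] → [tbbloko]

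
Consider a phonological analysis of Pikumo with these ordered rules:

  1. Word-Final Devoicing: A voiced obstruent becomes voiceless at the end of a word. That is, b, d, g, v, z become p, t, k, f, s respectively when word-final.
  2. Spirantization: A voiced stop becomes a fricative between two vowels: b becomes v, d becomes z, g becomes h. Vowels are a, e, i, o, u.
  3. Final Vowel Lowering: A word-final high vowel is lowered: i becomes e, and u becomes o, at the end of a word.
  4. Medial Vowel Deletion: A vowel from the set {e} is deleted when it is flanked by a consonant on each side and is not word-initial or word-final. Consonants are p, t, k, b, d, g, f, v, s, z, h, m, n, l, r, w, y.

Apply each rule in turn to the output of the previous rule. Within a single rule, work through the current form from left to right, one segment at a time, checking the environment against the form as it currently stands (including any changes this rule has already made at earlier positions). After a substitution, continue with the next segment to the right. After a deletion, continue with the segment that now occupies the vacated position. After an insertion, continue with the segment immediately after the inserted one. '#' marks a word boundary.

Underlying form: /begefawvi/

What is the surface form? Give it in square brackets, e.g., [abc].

[bhfawve]

1 Word-Final Devoicing: no change — [begefawvi]
2 Spirantization: [begefawvi] → [behefawvi]
3 Final Vowel Lowering: [behefawvi] → [behefawve]
4 Medial Vowel Deletion: [behefawve] → [bhfawve]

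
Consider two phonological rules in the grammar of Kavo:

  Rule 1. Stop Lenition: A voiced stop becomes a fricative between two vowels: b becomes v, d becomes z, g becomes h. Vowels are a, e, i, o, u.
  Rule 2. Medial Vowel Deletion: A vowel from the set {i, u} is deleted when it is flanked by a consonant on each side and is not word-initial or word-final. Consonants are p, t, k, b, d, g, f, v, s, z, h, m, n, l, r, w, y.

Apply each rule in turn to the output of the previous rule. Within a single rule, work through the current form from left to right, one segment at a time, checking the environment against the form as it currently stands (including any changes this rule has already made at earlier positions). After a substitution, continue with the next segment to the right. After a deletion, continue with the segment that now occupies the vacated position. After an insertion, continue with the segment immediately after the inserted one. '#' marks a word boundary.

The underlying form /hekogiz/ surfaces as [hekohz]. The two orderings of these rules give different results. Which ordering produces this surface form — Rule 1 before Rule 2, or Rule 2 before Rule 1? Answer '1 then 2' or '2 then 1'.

Order 1 then 2:
  1 Stop Lenition: [hekogiz] → [hekohiz]
  2 Medial Vowel Deletion: [hekohiz] → [hekohz]
  result: [hekohz]
Order 2 then 1:
  2 Medial Vowel Deletion: [hekogiz] → [hekogz]
  1 Stop Lenition: no change — [hekogz]
  result: [hekogz]

1 then 2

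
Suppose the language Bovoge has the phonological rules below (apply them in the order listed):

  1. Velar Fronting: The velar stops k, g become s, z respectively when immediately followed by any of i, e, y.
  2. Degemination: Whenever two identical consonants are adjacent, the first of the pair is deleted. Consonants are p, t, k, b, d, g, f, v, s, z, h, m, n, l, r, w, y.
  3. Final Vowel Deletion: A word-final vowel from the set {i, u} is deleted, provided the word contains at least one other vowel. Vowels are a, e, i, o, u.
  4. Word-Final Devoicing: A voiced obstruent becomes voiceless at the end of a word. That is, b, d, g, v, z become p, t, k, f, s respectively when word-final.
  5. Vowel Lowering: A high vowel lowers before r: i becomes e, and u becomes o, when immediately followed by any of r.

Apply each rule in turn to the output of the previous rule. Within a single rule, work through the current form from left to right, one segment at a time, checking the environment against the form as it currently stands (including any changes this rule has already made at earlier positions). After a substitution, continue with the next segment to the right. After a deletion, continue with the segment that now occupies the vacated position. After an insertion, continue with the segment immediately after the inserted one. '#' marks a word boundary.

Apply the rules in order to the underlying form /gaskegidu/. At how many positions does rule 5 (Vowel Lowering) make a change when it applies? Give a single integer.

0

1 Velar Fronting: [gaskegidu] → [gassezidu]
2 Degemination: [gassezidu] → [gasezidu]
3 Final Vowel Deletion: [gasezidu] → [gasezid]
4 Word-Final Devoicing: [gasezid] → [gasezit]
5 Vowel Lowering: no change — [gasezit]
Rule 5 changed 0 position(s).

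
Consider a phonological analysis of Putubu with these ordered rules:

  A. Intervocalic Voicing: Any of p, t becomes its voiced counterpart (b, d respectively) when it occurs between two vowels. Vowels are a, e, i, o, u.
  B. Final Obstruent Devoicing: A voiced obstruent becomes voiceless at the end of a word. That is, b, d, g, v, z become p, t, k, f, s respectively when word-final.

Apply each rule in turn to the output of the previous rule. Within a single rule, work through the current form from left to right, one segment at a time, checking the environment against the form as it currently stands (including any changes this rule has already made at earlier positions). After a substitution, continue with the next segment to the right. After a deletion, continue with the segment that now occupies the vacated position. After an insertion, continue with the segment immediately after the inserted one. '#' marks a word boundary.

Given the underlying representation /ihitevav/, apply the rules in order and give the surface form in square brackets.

A Intervocalic Voicing: [ihitevav] → [ihidevav]
B Final Obstruent Devoicing: [ihidevav] → [ihidevaf]

[ihidevaf]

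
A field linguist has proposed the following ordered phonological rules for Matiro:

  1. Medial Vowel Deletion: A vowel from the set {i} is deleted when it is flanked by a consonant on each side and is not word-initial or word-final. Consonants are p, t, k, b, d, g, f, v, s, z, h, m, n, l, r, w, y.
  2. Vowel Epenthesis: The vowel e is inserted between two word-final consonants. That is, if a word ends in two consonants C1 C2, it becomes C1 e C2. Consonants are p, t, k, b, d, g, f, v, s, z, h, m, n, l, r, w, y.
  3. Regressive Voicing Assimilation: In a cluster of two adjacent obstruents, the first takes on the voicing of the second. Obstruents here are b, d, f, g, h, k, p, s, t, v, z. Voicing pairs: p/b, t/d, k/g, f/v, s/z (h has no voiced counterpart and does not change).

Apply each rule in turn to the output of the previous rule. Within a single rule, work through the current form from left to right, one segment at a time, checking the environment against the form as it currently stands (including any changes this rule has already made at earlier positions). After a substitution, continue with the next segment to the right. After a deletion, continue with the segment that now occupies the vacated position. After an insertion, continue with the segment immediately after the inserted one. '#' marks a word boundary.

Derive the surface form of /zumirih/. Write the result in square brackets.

[zumreh]

1 Medial Vowel Deletion: [zumirih] → [zumrh]
2 Vowel Epenthesis: [zumrh] → [zumreh]
3 Regressive Voicing Assimilation: no change — [zumreh]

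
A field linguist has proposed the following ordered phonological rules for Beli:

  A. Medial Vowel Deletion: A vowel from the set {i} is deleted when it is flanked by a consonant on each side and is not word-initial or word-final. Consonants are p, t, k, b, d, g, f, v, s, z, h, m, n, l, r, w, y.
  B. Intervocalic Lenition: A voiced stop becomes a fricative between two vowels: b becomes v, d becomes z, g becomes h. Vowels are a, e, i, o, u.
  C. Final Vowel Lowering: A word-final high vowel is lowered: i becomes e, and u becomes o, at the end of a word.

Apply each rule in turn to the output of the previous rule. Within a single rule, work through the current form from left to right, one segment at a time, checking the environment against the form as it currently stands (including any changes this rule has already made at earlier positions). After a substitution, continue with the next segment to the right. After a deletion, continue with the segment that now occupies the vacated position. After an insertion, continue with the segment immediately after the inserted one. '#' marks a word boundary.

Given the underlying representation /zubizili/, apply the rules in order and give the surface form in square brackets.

A Medial Vowel Deletion: [zubizili] → [zubzli]
B Intervocalic Lenition: no change — [zubzli]
C Final Vowel Lowering: [zubzli] → [zubzle]

[zubzle]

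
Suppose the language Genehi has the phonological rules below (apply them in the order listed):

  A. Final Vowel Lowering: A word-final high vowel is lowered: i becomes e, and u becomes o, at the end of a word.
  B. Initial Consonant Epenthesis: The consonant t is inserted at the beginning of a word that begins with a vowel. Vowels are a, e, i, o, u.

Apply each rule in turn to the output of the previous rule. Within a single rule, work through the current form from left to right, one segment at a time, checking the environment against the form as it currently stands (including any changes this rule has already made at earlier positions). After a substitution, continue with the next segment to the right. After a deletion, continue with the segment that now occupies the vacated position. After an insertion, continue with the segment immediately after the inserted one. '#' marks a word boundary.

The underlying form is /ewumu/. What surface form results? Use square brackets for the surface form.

A Final Vowel Lowering: [ewumu] → [ewumo]
B Initial Consonant Epenthesis: [ewumo] → [tewumo]

[tewumo]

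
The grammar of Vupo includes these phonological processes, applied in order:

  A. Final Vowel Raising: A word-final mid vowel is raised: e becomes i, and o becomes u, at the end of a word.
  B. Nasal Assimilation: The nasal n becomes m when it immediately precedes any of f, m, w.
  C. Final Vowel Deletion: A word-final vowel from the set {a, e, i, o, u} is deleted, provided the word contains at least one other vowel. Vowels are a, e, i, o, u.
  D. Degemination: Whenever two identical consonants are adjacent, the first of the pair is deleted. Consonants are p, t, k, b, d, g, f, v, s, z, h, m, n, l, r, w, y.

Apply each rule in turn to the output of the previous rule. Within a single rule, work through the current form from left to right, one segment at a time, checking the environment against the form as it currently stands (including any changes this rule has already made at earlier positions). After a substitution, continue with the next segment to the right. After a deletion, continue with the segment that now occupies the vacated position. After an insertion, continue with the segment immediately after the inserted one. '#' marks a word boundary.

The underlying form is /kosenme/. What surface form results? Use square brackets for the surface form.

[kosem]

A Final Vowel Raising: [kosenme] → [kosenmi]
B Nasal Assimilation: [kosenmi] → [kosemmi]
C Final Vowel Deletion: [kosemmi] → [kosemm]
D Degemination: [kosemm] → [kosem]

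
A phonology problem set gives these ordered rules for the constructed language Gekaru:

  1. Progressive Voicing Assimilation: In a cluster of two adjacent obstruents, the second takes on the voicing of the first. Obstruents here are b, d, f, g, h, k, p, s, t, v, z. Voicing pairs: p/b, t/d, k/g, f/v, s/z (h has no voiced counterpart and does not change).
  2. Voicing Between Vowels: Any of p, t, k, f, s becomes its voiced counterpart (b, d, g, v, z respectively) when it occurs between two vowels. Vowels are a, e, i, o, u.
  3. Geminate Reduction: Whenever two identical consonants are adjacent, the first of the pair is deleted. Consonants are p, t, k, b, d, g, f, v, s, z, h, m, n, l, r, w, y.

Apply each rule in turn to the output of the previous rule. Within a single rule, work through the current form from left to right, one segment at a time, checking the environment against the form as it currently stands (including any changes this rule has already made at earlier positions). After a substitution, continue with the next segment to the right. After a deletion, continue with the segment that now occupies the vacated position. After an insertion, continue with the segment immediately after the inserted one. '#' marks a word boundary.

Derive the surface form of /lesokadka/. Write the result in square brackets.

[lezogadga]

1 Progressive Voicing Assimilation: [lesokadka] → [lesokadga]
2 Voicing Between Vowels: [lesokadga] → [lezogadga]
3 Geminate Reduction: no change — [lezogadga]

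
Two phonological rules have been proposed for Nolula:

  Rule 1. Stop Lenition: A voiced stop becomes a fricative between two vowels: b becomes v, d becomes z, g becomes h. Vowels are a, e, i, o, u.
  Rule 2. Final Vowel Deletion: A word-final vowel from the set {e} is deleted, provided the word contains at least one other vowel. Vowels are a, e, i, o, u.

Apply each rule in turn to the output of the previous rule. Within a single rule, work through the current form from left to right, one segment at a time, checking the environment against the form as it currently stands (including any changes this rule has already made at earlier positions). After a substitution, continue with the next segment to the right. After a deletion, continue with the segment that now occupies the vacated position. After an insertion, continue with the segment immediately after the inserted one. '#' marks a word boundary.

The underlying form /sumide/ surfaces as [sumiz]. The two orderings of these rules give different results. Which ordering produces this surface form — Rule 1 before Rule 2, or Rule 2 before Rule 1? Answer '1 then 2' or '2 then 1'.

1 then 2

Order 1 then 2:
  1 Stop Lenition: [sumide] → [sumize]
  2 Final Vowel Deletion: [sumize] → [sumiz]
  result: [sumiz]
Order 2 then 1:
  2 Final Vowel Deletion: [sumide] → [sumid]
  1 Stop Lenition: no change — [sumid]
  result: [sumid]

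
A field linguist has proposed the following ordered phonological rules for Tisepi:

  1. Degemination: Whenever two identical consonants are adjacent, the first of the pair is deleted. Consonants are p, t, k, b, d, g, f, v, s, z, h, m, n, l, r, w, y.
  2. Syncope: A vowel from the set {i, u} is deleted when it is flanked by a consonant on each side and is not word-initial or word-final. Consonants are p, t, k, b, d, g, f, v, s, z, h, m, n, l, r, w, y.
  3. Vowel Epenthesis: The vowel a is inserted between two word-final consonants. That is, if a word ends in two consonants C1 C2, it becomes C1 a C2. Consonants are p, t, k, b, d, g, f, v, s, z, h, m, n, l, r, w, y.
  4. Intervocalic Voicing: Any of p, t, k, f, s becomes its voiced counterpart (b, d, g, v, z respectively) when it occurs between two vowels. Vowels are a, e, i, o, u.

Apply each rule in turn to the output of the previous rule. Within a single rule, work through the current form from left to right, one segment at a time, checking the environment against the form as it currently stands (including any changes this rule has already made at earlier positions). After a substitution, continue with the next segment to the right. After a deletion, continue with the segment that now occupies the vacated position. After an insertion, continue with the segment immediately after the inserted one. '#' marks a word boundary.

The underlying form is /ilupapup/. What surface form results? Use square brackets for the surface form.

[ilpabap]

1 Degemination: no change — [ilupapup]
2 Syncope: [ilupapup] → [ilpapp]
3 Vowel Epenthesis: [ilpapp] → [ilpapap]
4 Intervocalic Voicing: [ilpapap] → [ilpabap]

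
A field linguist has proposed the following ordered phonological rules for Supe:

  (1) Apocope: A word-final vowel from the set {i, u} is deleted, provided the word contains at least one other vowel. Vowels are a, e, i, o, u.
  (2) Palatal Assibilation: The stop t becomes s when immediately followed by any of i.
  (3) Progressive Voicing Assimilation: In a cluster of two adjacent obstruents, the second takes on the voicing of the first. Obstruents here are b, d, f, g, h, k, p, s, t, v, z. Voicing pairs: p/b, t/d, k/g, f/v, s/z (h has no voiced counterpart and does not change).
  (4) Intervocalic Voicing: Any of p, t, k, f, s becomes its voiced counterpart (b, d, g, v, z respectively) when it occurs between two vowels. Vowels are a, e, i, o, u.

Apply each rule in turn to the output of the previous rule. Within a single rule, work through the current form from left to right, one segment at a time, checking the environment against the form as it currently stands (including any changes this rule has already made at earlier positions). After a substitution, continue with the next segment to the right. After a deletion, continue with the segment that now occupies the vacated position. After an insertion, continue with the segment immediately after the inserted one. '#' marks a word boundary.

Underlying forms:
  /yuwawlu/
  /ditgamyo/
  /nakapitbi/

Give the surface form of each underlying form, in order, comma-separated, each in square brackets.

/yuwawlu/:
  (1) Apocope: [yuwawlu] → [yuwawl]
  (2) Palatal Assibilation: no change — [yuwawl]
  (3) Progressive Voicing Assimilation: no change — [yuwawl]
  (4) Intervocalic Voicing: no change — [yuwawl]
/ditgamyo/:
  (1) Apocope: no change — [ditgamyo]
  (2) Palatal Assibilation: no change — [ditgamyo]
  (3) Progressive Voicing Assimilation: [ditgamyo] → [ditkamyo]
  (4) Intervocalic Voicing: no change — [ditkamyo]
/nakapitbi/:
  (1) Apocope: [nakapitbi] → [nakapitb]
  (2) Palatal Assibilation: no change — [nakapitb]
  (3) Progressive Voicing Assimilation: [nakapitb] → [nakapitp]
  (4) Intervocalic Voicing: [nakapitp] → [nagabitp]

[yuwawl], [ditkamyo], [nagabitp]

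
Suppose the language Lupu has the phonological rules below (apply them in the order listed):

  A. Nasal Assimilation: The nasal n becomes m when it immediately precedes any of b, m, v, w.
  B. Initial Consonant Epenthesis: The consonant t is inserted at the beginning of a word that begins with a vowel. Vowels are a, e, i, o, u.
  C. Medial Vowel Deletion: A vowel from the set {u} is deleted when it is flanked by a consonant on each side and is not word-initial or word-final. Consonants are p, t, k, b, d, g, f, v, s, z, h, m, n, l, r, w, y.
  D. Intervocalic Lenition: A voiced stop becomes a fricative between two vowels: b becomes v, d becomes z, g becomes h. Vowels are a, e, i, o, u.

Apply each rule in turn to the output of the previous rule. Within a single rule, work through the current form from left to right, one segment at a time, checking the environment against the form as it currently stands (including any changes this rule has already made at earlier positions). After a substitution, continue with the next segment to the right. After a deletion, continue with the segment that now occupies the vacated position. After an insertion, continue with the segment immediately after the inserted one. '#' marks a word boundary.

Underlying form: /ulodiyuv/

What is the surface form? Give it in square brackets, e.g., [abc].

[tloziyv]

A Nasal Assimilation: no change — [ulodiyuv]
B Initial Consonant Epenthesis: [ulodiyuv] → [tulodiyuv]
C Medial Vowel Deletion: [tulodiyuv] → [tlodiyv]
D Intervocalic Lenition: [tlodiyv] → [tloziyv]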